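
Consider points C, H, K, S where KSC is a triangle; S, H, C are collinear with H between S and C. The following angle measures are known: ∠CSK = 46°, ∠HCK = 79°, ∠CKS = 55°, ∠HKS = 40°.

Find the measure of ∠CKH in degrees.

1. ∠HSK = 46°  [H on ray SC]
2. ∠KHS = 94°  [△KSH]
3. ∠CHK = 86°  [linear pair at H on SC]
4. ∠CKH = 15°  [△KHC]

∠CKH = 15°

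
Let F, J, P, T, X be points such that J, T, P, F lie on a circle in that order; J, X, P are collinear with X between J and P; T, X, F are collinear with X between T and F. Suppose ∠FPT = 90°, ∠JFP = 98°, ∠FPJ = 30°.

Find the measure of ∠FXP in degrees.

1. ∠FJT = 90°  [cyclic JTPF, opposite ∠J+∠P]
2. ∠FJP = 52°  [△JPF]
3. ∠FTJ = 30°  [same arc JF]
4. ∠JFT = 60°  [△JTF]
5. ∠FXJ = 68°  [△JXF]
6. ∠FXP = 112°  [linear pair at X on JP]

∠FXP = 112°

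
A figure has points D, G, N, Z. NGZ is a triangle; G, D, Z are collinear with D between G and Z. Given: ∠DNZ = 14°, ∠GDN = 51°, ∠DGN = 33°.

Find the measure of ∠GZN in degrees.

∠GZN = 37°

1. ∠NDZ = 129°  [linear pair at D on GZ]
2. ∠DZN = 37°  [△NDZ]
3. ∠GZN = 37°  [D on ray ZG]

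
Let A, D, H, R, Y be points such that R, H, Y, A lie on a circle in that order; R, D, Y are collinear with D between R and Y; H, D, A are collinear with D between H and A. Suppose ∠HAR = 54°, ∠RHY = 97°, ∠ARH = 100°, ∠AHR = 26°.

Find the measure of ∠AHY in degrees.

1. ∠HYR = 54°  [same arc RH]
2. ∠HRY = 29°  [△RHY]
3. ∠AYH = 80°  [cyclic RHYA, opposite ∠R+∠Y]
4. ∠HAY = 29°  [same arc HY]
5. ∠AHY = 71°  [△HYA]

∠AHY = 71°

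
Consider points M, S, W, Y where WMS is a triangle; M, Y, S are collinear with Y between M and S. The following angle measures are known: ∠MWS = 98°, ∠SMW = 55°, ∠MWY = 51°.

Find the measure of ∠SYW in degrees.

1. ∠WMY = 55°  [Y on ray MS]
2. ∠MYW = 74°  [△WMY]
3. ∠SYW = 106°  [linear pair at Y on MS]

∠SYW = 106°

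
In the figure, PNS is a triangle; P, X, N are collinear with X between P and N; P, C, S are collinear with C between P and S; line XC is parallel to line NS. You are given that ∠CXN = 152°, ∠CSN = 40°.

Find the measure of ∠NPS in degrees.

1. ∠CXP = 28°  [linear pair at X on PN]
2. ∠NSP = 40°  [C on ray SP]
3. ∠PNS = 28°  [XC∥NS, corresponding at X]
4. ∠NPS = 112°  [△PNS]

∠NPS = 112°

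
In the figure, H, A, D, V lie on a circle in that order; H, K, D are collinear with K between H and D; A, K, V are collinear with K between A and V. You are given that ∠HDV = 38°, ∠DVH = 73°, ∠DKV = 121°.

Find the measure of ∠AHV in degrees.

∠AHV = 90°

1. ∠HAV = 38°  [same arc HV]
2. ∠DHV = 69°  [△HDV]
3. ∠HKV = 59°  [linear pair at K on HD]
4. ∠AVH = 52°  [△HKV]
5. ∠AHV = 90°  [△HAV]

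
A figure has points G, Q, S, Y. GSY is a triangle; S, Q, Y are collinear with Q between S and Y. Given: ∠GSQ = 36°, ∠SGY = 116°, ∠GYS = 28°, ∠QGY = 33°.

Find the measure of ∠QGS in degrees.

1. ∠GYQ = 28°  [Q on ray YS]
2. ∠GQY = 119°  [△GQY]
3. ∠GQS = 61°  [linear pair at Q on SY]
4. ∠QGS = 83°  [△GSQ]

∠QGS = 83°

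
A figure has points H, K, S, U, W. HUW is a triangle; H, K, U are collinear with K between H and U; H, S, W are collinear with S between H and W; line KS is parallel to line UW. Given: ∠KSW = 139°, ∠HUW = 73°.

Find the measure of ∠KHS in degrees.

1. ∠HSK = 41°  [linear pair at S on HW]
2. ∠HKS = 73°  [KS∥UW, corresponding at K]
3. ∠KHS = 66°  [△HKS]

∠KHS = 66°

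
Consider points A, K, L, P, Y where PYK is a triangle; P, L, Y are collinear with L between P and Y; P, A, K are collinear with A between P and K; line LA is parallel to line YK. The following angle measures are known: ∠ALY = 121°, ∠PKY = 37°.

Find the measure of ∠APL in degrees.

1. ∠ALP = 59°  [linear pair at L on PY]
2. ∠LAP = 37°  [LA∥YK, corresponding at A]
3. ∠APL = 84°  [△PLA]

∠APL = 84°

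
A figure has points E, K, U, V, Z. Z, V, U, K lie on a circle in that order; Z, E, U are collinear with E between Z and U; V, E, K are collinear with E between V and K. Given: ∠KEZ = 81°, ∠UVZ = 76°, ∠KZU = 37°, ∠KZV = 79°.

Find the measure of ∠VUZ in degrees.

1. ∠UEV = 81°  [vertical angles at E]
2. ∠KVU = 37°  [same arc UK]
3. ∠VUZ = 62°  [△VEU]

∠VUZ = 62°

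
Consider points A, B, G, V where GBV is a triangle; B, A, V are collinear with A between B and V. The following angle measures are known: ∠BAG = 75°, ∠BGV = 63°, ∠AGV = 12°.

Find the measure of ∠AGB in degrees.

1. ∠GAV = 105°  [linear pair at A on BV]
2. ∠AVG = 63°  [△GAV]
3. ∠BVG = 63°  [A on ray VB]
4. ∠GBV = 54°  [△GBV]
5. ∠ABG = 54°  [A on ray BV]
6. ∠AGB = 51°  [△GBA]

∠AGB = 51°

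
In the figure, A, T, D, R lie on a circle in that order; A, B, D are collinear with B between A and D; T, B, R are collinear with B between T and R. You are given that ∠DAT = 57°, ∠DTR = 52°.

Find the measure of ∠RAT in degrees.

1. ∠DRT = 57°  [same arc TD]
2. ∠RDT = 71°  [△TDR]
3. ∠RAT = 109°  [cyclic ATDR, opposite ∠A+∠D]

∠RAT = 109°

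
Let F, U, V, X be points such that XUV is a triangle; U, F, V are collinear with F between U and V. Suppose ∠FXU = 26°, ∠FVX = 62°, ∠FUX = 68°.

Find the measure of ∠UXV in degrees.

1. ∠UVX = 62°  [F on ray VU]
2. ∠VUX = 68°  [F on ray UV]
3. ∠UXV = 50°  [△XUV]

∠UXV = 50°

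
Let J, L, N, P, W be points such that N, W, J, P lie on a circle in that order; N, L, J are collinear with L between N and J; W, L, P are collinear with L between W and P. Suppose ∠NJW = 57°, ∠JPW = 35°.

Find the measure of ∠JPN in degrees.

1. ∠JNW = 35°  [same arc WJ]
2. ∠JWN = 88°  [△NWJ]
3. ∠JPN = 92°  [cyclic NWJP, opposite ∠W+∠P]

∠JPN = 92°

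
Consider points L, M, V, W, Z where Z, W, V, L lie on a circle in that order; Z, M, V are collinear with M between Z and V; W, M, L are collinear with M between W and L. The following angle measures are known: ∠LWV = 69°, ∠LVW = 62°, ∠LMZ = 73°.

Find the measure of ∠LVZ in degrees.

1. ∠VLW = 49°  [△WVL]
2. ∠LMV = 107°  [linear pair at M on ZV]
3. ∠LVZ = 24°  [△VML]

∠LVZ = 24°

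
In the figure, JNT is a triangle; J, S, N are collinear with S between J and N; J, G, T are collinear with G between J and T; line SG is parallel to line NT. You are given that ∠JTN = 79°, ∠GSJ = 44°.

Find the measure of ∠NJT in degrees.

∠NJT = 57°

1. ∠JGS = 79°  [SG∥NT, corresponding at G]
2. ∠GJS = 57°  [△JSG]
3. ∠NJT = 57°  [S on JN, G on JT]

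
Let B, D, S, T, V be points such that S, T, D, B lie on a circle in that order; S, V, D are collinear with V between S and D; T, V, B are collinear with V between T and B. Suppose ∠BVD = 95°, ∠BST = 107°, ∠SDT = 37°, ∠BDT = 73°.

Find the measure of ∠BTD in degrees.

1. ∠SVT = 95°  [vertical angles at V]
2. ∠DVT = 85°  [linear pair at V on SD]
3. ∠BTD = 58°  [△TVD]

∠BTD = 58°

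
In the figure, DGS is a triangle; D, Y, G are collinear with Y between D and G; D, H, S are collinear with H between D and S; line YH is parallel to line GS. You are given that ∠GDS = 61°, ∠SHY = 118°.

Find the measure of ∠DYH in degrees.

1. ∠HDY = 61°  [Y on DG, H on DS]
2. ∠DHY = 62°  [linear pair at H on DS]
3. ∠DYH = 57°  [△DYH]

∠DYH = 57°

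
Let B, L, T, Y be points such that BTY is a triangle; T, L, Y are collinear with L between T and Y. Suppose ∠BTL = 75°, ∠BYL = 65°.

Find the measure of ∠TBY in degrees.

1. ∠BTY = 75°  [L on ray TY]
2. ∠BYT = 65°  [L on ray YT]
3. ∠TBY = 40°  [△BTY]

∠TBY = 40°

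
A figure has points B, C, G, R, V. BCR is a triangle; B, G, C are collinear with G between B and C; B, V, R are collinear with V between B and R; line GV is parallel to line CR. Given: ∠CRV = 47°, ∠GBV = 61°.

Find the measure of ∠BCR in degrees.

1. ∠BRC = 47°  [V on ray RB]
2. ∠CBR = 61°  [G on BC, V on BR]
3. ∠BCR = 72°  [△BCR]

∠BCR = 72°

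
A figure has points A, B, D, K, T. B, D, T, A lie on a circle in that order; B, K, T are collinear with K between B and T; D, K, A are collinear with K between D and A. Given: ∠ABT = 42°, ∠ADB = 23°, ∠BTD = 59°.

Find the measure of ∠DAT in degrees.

∠DAT = 56°

1. ∠ADT = 42°  [same arc TA]
2. ∠BAD = 59°  [same arc BD]
3. ∠ABD = 98°  [△BDA]
4. ∠ATD = 82°  [cyclic BDTA, opposite ∠B+∠T]
5. ∠DAT = 56°  [△DTA]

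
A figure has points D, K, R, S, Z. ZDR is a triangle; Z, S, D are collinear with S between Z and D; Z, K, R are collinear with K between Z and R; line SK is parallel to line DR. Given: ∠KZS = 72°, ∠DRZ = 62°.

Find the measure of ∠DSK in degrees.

1. ∠DZR = 72°  [S on ZD, K on ZR]
2. ∠RDZ = 46°  [△ZDR]
3. ∠KSZ = 46°  [SK∥DR, corresponding at S]
4. ∠DSK = 134°  [linear pair at S on ZD]

∠DSK = 134°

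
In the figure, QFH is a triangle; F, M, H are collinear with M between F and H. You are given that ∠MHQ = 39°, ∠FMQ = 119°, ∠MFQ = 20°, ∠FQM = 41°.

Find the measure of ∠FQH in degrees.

∠FQH = 121°

1. ∠FHQ = 39°  [M on ray HF]
2. ∠HFQ = 20°  [M on ray FH]
3. ∠FQH = 121°  [△QFH]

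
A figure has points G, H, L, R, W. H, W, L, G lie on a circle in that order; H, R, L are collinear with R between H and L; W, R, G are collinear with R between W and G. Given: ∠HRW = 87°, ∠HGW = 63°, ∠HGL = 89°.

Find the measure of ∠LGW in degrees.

1. ∠HLW = 63°  [same arc HW]
2. ∠HWL = 91°  [cyclic HWLG, opposite ∠W+∠G]
3. ∠LHW = 26°  [△HWL]
4. ∠LGW = 26°  [same arc WL]

∠LGW = 26°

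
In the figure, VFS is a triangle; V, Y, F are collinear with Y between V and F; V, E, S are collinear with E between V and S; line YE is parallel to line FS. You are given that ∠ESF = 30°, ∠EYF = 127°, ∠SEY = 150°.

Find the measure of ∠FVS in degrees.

∠FVS = 97°

1. ∠EYV = 53°  [linear pair at Y on VF]
2. ∠VEY = 30°  [linear pair at E on VS]
3. ∠EVY = 97°  [△VYE]
4. ∠FVS = 97°  [Y on VF, E on VS]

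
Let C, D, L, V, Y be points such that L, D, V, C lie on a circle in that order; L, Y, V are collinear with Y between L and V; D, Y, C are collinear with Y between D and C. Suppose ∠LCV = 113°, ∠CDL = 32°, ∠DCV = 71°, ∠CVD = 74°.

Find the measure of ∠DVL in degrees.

1. ∠LDV = 67°  [cyclic LDVC, opposite ∠D+∠C]
2. ∠DLV = 71°  [same arc DV]
3. ∠DVL = 42°  [△LDV]

∠DVL = 42°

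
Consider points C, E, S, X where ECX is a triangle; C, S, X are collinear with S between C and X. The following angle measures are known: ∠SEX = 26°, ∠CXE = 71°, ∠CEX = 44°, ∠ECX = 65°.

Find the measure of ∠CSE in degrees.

1. ∠EXS = 71°  [S on ray XC]
2. ∠ESX = 83°  [△ESX]
3. ∠CSE = 97°  [linear pair at S on CX]

∠CSE = 97°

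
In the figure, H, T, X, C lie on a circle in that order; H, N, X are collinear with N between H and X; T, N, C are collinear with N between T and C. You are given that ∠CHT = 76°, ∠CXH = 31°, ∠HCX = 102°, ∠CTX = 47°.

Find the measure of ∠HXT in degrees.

∠HXT = 73°

1. ∠CTH = 31°  [same arc HC]
2. ∠HCT = 73°  [△HTC]
3. ∠HXT = 73°  [same arc HT]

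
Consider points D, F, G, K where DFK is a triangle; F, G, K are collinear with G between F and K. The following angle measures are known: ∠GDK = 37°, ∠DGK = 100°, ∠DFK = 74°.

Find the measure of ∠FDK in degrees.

∠FDK = 63°

1. ∠DKG = 43°  [△DGK]
2. ∠DKF = 43°  [G on ray KF]
3. ∠FDK = 63°  [△DFK]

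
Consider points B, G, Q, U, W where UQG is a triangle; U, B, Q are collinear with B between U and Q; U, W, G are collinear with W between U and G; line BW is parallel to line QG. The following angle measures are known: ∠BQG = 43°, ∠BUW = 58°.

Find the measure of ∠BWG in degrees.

∠BWG = 101°

1. ∠GQU = 43°  [B on ray QU]
2. ∠GUQ = 58°  [B on UQ, W on UG]
3. ∠QGU = 79°  [△UQG]
4. ∠BWU = 79°  [BW∥QG, corresponding at W]
5. ∠BWG = 101°  [linear pair at W on UG]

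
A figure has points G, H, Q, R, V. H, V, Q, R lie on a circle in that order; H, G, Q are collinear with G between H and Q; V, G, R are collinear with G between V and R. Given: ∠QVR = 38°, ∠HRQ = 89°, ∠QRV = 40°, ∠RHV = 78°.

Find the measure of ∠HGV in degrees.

1. ∠QHR = 38°  [same arc QR]
2. ∠HQR = 53°  [△HQR]
3. ∠QHV = 40°  [same arc VQ]
4. ∠HVR = 53°  [same arc HR]
5. ∠HGV = 87°  [△HGV]

∠HGV = 87°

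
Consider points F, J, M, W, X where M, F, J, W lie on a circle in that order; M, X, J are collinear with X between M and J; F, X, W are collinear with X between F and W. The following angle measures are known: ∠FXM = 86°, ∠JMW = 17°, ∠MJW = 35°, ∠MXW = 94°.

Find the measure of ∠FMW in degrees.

∠FMW = 76°

1. ∠FWM = 69°  [△MXW]
2. ∠MFW = 35°  [same arc MW]
3. ∠FMW = 76°  [△MFW]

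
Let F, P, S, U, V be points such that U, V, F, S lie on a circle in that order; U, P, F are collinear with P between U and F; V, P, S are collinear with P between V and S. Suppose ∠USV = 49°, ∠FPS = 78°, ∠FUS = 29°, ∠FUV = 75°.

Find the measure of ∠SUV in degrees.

1. ∠UPV = 78°  [vertical angles at P]
2. ∠SVU = 27°  [△UPV]
3. ∠SUV = 104°  [△UVS]

∠SUV = 104°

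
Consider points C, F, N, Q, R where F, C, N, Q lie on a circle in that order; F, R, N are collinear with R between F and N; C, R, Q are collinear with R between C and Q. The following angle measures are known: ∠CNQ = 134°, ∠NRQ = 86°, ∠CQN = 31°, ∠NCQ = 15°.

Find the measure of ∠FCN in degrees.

∠FCN = 78°

1. ∠FNQ = 63°  [△NRQ]
2. ∠NFQ = 15°  [same arc NQ]
3. ∠FQN = 102°  [△FNQ]
4. ∠FCN = 78°  [cyclic FCNQ, opposite ∠C+∠Q]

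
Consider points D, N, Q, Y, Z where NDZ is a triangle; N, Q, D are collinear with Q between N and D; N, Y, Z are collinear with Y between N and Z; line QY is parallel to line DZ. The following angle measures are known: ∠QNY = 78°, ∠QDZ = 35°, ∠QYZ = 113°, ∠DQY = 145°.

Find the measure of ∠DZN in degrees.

∠DZN = 67°

1. ∠DNZ = 78°  [Q on ND, Y on NZ]
2. ∠NDZ = 35°  [Q on ray DN]
3. ∠DZN = 67°  [△NDZ]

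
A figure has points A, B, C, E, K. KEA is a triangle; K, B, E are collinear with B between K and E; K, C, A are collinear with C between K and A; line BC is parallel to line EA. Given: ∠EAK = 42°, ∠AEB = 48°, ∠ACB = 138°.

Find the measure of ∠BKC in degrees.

∠BKC = 90°

1. ∠AEK = 48°  [B on ray EK]
2. ∠AKE = 90°  [△KEA]
3. ∠BKC = 90°  [B on KE, C on KA]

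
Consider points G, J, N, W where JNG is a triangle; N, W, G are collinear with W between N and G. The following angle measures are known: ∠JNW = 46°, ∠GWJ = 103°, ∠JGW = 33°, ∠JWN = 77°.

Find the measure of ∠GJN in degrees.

∠GJN = 101°

1. ∠GNJ = 46°  [W on ray NG]
2. ∠JGN = 33°  [W on ray GN]
3. ∠GJN = 101°  [△JNG]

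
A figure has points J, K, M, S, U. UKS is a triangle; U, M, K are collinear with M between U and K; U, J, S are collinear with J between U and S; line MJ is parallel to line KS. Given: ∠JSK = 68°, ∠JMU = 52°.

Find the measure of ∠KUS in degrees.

∠KUS = 60°

1. ∠KSU = 68°  [J on ray SU]
2. ∠SKU = 52°  [MJ∥KS, corresponding at M]
3. ∠KUS = 60°  [△UKS]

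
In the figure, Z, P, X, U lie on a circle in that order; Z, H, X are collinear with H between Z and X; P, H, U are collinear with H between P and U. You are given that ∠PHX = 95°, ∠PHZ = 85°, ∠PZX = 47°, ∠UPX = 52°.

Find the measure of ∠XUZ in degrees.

1. ∠PXZ = 33°  [△PHX]
2. ∠XPZ = 100°  [△ZPX]
3. ∠XUZ = 80°  [cyclic ZPXU, opposite ∠P+∠U]

∠XUZ = 80°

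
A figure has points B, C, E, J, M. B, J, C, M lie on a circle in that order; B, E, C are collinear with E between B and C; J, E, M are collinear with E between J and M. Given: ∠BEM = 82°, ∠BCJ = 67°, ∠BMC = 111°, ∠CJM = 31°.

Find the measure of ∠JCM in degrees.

1. ∠BJC = 69°  [cyclic BJCM, opposite ∠J+∠M]
2. ∠CBJ = 44°  [△BJC]
3. ∠CMJ = 44°  [same arc JC]
4. ∠JCM = 105°  [△JCM]

∠JCM = 105°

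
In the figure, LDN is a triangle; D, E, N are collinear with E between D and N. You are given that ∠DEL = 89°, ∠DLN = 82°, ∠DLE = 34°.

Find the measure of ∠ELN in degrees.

∠ELN = 48°

1. ∠EDL = 57°  [△LDE]
2. ∠LEN = 91°  [linear pair at E on DN]
3. ∠LDN = 57°  [E on ray DN]
4. ∠DNL = 41°  [△LDN]
5. ∠ENL = 41°  [E on ray ND]
6. ∠ELN = 48°  [△LEN]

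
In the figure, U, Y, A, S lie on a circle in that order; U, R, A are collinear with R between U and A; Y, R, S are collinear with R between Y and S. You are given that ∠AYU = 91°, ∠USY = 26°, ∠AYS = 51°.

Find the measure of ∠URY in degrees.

1. ∠UAY = 26°  [same arc UY]
2. ∠ARY = 103°  [△YRA]
3. ∠URY = 77°  [linear pair at R on UA]

∠URY = 77°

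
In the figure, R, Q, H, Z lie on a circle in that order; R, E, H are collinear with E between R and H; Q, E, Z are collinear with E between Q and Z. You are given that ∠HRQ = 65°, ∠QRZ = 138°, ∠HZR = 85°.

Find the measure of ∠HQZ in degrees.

∠HQZ = 73°

1. ∠HZQ = 65°  [same arc QH]
2. ∠QHZ = 42°  [cyclic RQHZ, opposite ∠R+∠H]
3. ∠HQZ = 73°  [△QHZ]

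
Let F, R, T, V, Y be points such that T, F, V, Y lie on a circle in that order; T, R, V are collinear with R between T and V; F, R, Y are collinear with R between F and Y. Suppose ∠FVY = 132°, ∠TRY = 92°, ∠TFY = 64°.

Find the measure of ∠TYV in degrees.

1. ∠FTY = 48°  [cyclic TFVY, opposite ∠T+∠V]
2. ∠TVY = 64°  [same arc TY]
3. ∠FYT = 68°  [△TFY]
4. ∠VTY = 20°  [△TRY]
5. ∠TYV = 96°  [△TVY]

∠TYV = 96°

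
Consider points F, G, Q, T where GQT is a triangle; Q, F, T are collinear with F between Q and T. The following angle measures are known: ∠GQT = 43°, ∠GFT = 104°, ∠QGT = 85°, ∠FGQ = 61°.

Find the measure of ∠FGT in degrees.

1. ∠GTQ = 52°  [△GQT]
2. ∠FTG = 52°  [F on ray TQ]
3. ∠FGT = 24°  [△GFT]

∠FGT = 24°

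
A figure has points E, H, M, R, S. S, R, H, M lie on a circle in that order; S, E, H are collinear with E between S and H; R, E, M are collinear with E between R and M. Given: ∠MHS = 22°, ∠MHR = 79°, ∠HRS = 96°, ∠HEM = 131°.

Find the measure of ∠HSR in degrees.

∠HSR = 27°

1. ∠MRS = 22°  [same arc SM]
2. ∠RES = 131°  [vertical angles at E]
3. ∠HSR = 27°  [△SER]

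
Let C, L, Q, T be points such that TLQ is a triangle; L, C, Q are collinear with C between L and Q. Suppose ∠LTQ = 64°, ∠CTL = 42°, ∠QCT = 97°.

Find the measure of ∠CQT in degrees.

∠CQT = 61°

1. ∠LCT = 83°  [linear pair at C on LQ]
2. ∠CLT = 55°  [△TLC]
3. ∠QLT = 55°  [C on ray LQ]
4. ∠LQT = 61°  [△TLQ]
5. ∠CQT = 61°  [C on ray QL]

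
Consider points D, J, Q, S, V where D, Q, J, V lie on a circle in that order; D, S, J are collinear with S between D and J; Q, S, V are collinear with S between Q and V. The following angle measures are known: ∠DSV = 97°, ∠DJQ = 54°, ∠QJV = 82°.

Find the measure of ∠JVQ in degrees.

∠JVQ = 69°

1. ∠JSQ = 97°  [vertical angles at S]
2. ∠JQV = 29°  [△QSJ]
3. ∠JVQ = 69°  [△QJV]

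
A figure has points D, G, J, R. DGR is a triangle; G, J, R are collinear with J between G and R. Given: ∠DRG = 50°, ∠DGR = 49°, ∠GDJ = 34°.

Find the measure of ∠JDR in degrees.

∠JDR = 47°

1. ∠DRJ = 50°  [J on ray RG]
2. ∠DGJ = 49°  [J on ray GR]
3. ∠DJG = 97°  [△DGJ]
4. ∠DJR = 83°  [linear pair at J on GR]
5. ∠JDR = 47°  [△DJR]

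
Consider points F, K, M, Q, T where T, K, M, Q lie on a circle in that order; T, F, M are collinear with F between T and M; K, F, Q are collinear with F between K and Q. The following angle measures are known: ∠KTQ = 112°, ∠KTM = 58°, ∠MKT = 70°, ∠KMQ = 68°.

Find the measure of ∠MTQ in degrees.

1. ∠KQM = 58°  [same arc KM]
2. ∠MKQ = 54°  [△KMQ]
3. ∠MTQ = 54°  [same arc MQ]

∠MTQ = 54°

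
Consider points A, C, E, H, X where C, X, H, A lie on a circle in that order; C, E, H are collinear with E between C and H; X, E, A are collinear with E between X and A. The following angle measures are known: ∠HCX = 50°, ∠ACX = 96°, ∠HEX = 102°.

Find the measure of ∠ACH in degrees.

1. ∠HAX = 50°  [same arc XH]
2. ∠AHX = 84°  [cyclic CXHA, opposite ∠C+∠H]
3. ∠AXH = 46°  [△XHA]
4. ∠ACH = 46°  [same arc HA]

∠ACH = 46°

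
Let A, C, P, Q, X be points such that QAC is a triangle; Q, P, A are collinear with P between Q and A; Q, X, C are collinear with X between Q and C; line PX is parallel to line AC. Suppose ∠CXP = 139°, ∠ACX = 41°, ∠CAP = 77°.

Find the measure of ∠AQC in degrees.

∠AQC = 62°

1. ∠ACQ = 41°  [X on ray CQ]
2. ∠CAQ = 77°  [P on ray AQ]
3. ∠AQC = 62°  [△QAC]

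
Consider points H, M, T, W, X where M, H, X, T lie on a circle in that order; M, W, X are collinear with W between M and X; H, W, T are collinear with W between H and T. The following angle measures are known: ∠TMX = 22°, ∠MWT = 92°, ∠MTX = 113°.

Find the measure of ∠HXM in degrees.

1. ∠THX = 22°  [same arc XT]
2. ∠HWX = 92°  [vertical angles at W]
3. ∠HXM = 66°  [△HWX]

∠HXM = 66°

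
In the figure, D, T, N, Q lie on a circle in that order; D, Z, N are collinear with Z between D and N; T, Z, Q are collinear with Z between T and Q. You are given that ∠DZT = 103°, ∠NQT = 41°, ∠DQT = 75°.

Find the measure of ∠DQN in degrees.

1. ∠NDT = 41°  [same arc TN]
2. ∠DNT = 75°  [same arc DT]
3. ∠DTN = 64°  [△DTN]
4. ∠DQN = 116°  [cyclic DTNQ, opposite ∠T+∠Q]

∠DQN = 116°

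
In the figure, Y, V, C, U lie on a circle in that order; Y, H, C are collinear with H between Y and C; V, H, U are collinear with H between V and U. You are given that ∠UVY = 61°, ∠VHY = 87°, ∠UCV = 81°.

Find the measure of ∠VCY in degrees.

∠VCY = 20°

1. ∠UYV = 99°  [cyclic YVCU, opposite ∠Y+∠C]
2. ∠VUY = 20°  [△YVU]
3. ∠VCY = 20°  [same arc YV]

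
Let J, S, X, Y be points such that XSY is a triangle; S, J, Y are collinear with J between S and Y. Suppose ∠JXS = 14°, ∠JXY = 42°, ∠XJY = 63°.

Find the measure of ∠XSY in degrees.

1. ∠SJX = 117°  [linear pair at J on SY]
2. ∠JSX = 49°  [△XSJ]
3. ∠XSY = 49°  [J on ray SY]

∠XSY = 49°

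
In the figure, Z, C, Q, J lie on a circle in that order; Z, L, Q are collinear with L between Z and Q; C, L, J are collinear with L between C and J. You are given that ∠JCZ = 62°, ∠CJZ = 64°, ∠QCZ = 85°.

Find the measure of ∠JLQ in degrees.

∠JLQ = 87°

1. ∠JQZ = 62°  [same arc ZJ]
2. ∠CQZ = 64°  [same arc ZC]
3. ∠CZQ = 31°  [△ZCQ]
4. ∠CJQ = 31°  [same arc CQ]
5. ∠JLQ = 87°  [△QLJ]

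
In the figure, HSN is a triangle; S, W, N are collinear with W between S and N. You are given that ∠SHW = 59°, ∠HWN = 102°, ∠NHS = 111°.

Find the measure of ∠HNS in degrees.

∠HNS = 26°

1. ∠HWS = 78°  [linear pair at W on SN]
2. ∠HSW = 43°  [△HSW]
3. ∠HSN = 43°  [W on ray SN]
4. ∠HNS = 26°  [△HSN]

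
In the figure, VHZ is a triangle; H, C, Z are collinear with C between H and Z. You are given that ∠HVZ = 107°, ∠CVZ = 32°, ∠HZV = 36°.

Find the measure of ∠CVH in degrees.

1. ∠VHZ = 37°  [△VHZ]
2. ∠CZV = 36°  [C on ray ZH]
3. ∠CHV = 37°  [C on ray HZ]
4. ∠VCZ = 112°  [△VCZ]
5. ∠HCV = 68°  [linear pair at C on HZ]
6. ∠CVH = 75°  [△VHC]

∠CVH = 75°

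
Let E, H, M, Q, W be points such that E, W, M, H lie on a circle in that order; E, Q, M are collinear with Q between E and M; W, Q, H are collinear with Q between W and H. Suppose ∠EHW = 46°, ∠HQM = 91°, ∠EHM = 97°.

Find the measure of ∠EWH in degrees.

1. ∠EMW = 46°  [same arc EW]
2. ∠EQW = 91°  [vertical angles at Q]
3. ∠EWM = 83°  [cyclic EWMH, opposite ∠W+∠H]
4. ∠MEW = 51°  [△EWM]
5. ∠EWH = 38°  [△EQW]

∠EWH = 38°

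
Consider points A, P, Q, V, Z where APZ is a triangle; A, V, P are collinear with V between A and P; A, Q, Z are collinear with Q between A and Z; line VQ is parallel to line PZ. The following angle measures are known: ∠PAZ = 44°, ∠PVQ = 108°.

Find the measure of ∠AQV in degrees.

1. ∠QAV = 44°  [V on AP, Q on AZ]
2. ∠AVQ = 72°  [linear pair at V on AP]
3. ∠AQV = 64°  [△AVQ]

∠AQV = 64°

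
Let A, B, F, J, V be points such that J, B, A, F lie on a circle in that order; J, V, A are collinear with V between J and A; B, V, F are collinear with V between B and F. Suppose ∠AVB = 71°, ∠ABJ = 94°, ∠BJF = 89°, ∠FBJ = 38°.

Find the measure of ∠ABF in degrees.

1. ∠FVJ = 71°  [vertical angles at V]
2. ∠BFJ = 53°  [△JBF]
3. ∠AJF = 56°  [△JVF]
4. ∠ABF = 56°  [same arc AF]

∠ABF = 56°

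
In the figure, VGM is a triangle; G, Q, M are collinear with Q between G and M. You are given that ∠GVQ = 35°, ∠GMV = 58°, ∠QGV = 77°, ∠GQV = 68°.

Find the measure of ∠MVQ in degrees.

∠MVQ = 10°

1. ∠QMV = 58°  [Q on ray MG]
2. ∠MQV = 112°  [linear pair at Q on GM]
3. ∠MVQ = 10°  [△VQM]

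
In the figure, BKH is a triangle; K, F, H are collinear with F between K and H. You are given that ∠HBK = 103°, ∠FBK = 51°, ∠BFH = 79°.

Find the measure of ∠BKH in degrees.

∠BKH = 28°

1. ∠BFK = 101°  [linear pair at F on KH]
2. ∠BKF = 28°  [△BKF]
3. ∠BKH = 28°  [F on ray KH]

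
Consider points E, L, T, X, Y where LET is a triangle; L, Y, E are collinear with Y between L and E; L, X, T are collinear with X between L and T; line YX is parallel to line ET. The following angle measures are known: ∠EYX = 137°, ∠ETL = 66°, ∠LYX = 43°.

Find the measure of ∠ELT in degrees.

∠ELT = 71°

1. ∠LXY = 66°  [YX∥ET, corresponding at X]
2. ∠XLY = 71°  [△LYX]
3. ∠ELT = 71°  [Y on LE, X on LT]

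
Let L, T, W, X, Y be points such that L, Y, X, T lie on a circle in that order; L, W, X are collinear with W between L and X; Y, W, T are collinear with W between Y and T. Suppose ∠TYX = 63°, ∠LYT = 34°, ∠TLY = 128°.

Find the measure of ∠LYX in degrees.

1. ∠TLX = 63°  [same arc XT]
2. ∠LXT = 34°  [same arc LT]
3. ∠LTX = 83°  [△LXT]
4. ∠LYX = 97°  [cyclic LYXT, opposite ∠Y+∠T]

∠LYX = 97°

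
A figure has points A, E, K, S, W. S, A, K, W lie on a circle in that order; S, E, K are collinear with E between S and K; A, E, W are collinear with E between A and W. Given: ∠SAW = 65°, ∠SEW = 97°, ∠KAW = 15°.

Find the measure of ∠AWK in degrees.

∠AWK = 32°

1. ∠SKW = 65°  [same arc SW]
2. ∠KEW = 83°  [linear pair at E on SK]
3. ∠AWK = 32°  [△KEW]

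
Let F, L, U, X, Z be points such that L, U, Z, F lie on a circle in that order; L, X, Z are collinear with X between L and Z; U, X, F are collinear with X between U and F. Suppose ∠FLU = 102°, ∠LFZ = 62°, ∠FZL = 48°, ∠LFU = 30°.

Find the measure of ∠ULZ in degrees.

1. ∠LUZ = 118°  [cyclic LUZF, opposite ∠U+∠F]
2. ∠LZU = 30°  [same arc LU]
3. ∠ULZ = 32°  [△LUZ]

∠ULZ = 32°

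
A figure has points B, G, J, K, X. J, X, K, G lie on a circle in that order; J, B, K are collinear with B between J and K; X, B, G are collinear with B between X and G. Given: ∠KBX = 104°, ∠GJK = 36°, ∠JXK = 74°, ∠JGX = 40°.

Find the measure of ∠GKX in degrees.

1. ∠GBJ = 104°  [vertical angles at B]
2. ∠GXK = 36°  [same arc KG]
3. ∠JGK = 106°  [cyclic JXKG, opposite ∠X+∠G]
4. ∠GBK = 76°  [linear pair at B on JK]
5. ∠GKJ = 38°  [△JKG]
6. ∠KGX = 66°  [△KBG]
7. ∠GKX = 78°  [△XKG]

∠GKX = 78°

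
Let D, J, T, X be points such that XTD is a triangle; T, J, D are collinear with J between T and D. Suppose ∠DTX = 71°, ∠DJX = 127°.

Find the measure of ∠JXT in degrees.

∠JXT = 56°

1. ∠JTX = 71°  [J on ray TD]
2. ∠TJX = 53°  [linear pair at J on TD]
3. ∠JXT = 56°  [△XTJ]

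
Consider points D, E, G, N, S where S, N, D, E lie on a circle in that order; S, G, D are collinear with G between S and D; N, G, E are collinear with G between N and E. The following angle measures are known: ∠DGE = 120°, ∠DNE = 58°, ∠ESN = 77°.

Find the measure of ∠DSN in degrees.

∠DSN = 19°

1. ∠EDN = 103°  [cyclic SNDE, opposite ∠S+∠D]
2. ∠DEN = 19°  [△NDE]
3. ∠DSN = 19°  [same arc ND]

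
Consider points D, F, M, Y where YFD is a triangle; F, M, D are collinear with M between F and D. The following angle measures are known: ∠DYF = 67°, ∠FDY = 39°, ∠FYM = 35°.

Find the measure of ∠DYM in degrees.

1. ∠DFY = 74°  [△YFD]
2. ∠MDY = 39°  [M on ray DF]
3. ∠MFY = 74°  [M on ray FD]
4. ∠FMY = 71°  [△YFM]
5. ∠DMY = 109°  [linear pair at M on FD]
6. ∠DYM = 32°  [△YMD]

∠DYM = 32°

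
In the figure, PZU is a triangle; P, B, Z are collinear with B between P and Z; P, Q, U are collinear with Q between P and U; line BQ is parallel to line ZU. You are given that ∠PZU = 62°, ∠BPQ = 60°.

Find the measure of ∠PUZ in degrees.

∠PUZ = 58°

1. ∠PBQ = 62°  [BQ∥ZU, corresponding at B]
2. ∠BQP = 58°  [△PBQ]
3. ∠PUZ = 58°  [BQ∥ZU, corresponding at Q]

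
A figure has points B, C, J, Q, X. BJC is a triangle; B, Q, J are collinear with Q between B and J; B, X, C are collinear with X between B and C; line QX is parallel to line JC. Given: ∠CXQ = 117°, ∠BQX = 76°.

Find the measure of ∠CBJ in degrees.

1. ∠BXQ = 63°  [linear pair at X on BC]
2. ∠QBX = 41°  [△BQX]
3. ∠CBJ = 41°  [Q on BJ, X on BC]

∠CBJ = 41°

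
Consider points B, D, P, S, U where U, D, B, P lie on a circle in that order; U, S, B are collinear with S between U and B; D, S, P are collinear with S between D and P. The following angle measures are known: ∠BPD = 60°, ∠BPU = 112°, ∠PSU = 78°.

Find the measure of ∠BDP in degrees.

∠BDP = 50°

1. ∠BUD = 60°  [same arc DB]
2. ∠BDU = 68°  [cyclic UDBP, opposite ∠D+∠P]
3. ∠BSD = 78°  [vertical angles at S]
4. ∠DBU = 52°  [△UDB]
5. ∠BDP = 50°  [△DSB]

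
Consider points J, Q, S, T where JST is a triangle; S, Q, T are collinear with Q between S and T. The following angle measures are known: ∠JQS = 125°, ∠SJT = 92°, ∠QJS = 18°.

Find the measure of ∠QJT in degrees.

1. ∠JSQ = 37°  [△JSQ]
2. ∠JQT = 55°  [linear pair at Q on ST]
3. ∠JST = 37°  [Q on ray ST]
4. ∠JTS = 51°  [△JST]
5. ∠JTQ = 51°  [Q on ray TS]
6. ∠QJT = 74°  [△JQT]

∠QJT = 74°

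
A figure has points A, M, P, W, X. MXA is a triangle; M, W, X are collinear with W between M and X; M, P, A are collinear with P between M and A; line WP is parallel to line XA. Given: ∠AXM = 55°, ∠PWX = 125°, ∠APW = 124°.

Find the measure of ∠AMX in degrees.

1. ∠MWP = 55°  [WP∥XA, corresponding at W]
2. ∠MPW = 56°  [linear pair at P on MA]
3. ∠PMW = 69°  [△MWP]
4. ∠AMX = 69°  [W on MX, P on MA]

∠AMX = 69°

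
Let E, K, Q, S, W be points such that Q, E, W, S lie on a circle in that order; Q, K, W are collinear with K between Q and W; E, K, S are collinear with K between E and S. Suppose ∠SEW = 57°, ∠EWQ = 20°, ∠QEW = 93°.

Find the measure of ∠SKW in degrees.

∠SKW = 77°

1. ∠SQW = 57°  [same arc WS]
2. ∠EQW = 67°  [△QEW]
3. ∠QSW = 87°  [cyclic QEWS, opposite ∠E+∠S]
4. ∠QWS = 36°  [△QWS]
5. ∠ESW = 67°  [same arc EW]
6. ∠SKW = 77°  [△WKS]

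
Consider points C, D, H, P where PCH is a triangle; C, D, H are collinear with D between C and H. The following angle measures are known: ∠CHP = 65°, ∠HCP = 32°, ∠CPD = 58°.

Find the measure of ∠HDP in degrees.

∠HDP = 90°

1. ∠DCP = 32°  [D on ray CH]
2. ∠CDP = 90°  [△PCD]
3. ∠HDP = 90°  [linear pair at D on CH]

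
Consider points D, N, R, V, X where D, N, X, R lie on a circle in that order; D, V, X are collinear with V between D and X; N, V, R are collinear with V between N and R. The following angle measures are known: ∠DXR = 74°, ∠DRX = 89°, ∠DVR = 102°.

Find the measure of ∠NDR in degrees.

1. ∠DNR = 74°  [same arc DR]
2. ∠RDX = 17°  [△DXR]
3. ∠DRN = 61°  [△DVR]
4. ∠NDR = 45°  [△DNR]

∠NDR = 45°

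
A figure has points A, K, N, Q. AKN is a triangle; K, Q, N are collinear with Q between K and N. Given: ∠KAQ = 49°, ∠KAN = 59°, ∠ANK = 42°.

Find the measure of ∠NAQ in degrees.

1. ∠AKN = 79°  [△AKN]
2. ∠ANQ = 42°  [Q on ray NK]
3. ∠AKQ = 79°  [Q on ray KN]
4. ∠AQK = 52°  [△AKQ]
5. ∠AQN = 128°  [linear pair at Q on KN]
6. ∠NAQ = 10°  [△AQN]

∠NAQ = 10°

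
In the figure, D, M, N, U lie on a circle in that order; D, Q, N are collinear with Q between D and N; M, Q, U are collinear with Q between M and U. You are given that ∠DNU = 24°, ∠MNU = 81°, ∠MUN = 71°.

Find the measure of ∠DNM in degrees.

1. ∠DMU = 24°  [same arc DU]
2. ∠MDU = 99°  [cyclic DMNU, opposite ∠D+∠N]
3. ∠DUM = 57°  [△DMU]
4. ∠DNM = 57°  [same arc DM]

∠DNM = 57°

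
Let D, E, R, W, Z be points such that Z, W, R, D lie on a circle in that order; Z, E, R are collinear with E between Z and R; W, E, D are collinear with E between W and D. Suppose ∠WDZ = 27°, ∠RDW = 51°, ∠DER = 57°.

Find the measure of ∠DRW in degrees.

∠DRW = 99°

1. ∠RZW = 51°  [same arc WR]
2. ∠WEZ = 57°  [vertical angles at E]
3. ∠DWZ = 72°  [△ZEW]
4. ∠DZW = 81°  [△ZWD]
5. ∠DRW = 99°  [cyclic ZWRD, opposite ∠Z+∠R]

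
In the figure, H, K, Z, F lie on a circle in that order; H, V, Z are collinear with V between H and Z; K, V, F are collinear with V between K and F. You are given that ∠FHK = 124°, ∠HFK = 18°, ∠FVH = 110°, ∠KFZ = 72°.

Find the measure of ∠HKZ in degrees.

∠HKZ = 90°

1. ∠HZK = 18°  [same arc HK]
2. ∠KHZ = 72°  [same arc KZ]
3. ∠HKZ = 90°  [△HKZ]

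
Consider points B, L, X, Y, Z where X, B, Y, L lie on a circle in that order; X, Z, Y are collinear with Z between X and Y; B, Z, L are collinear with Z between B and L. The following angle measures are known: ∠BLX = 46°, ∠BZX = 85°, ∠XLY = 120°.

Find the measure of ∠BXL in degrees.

∠BXL = 113°

1. ∠BYX = 46°  [same arc XB]
2. ∠XBY = 60°  [cyclic XBYL, opposite ∠B+∠L]
3. ∠BXY = 74°  [△XBY]
4. ∠LBX = 21°  [△XZB]
5. ∠BXL = 113°  [△XBL]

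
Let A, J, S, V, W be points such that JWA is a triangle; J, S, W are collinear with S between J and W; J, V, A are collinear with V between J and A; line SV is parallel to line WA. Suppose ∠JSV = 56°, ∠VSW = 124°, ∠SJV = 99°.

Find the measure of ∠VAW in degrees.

∠VAW = 25°

1. ∠JVS = 25°  [△JSV]
2. ∠AVS = 155°  [linear pair at V on JA]
3. ∠VAW = 25°  [SV∥WA, co-interior at A–V]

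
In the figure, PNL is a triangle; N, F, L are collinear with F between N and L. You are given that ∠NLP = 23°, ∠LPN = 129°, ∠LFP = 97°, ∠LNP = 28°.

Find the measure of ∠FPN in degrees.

∠FPN = 69°

1. ∠NFP = 83°  [linear pair at F on NL]
2. ∠FNP = 28°  [F on ray NL]
3. ∠FPN = 69°  [△PNF]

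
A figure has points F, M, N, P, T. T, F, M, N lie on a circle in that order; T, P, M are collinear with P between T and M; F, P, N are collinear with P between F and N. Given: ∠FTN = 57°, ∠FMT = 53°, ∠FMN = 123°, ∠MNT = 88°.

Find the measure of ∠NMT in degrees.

∠NMT = 70°

1. ∠FNT = 53°  [same arc TF]
2. ∠NFT = 70°  [△TFN]
3. ∠NMT = 70°  [same arc TN]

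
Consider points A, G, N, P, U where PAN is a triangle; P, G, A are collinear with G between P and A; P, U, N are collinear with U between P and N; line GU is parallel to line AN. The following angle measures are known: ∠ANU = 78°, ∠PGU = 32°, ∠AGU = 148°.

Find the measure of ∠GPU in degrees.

1. ∠ANP = 78°  [U on ray NP]
2. ∠NAP = 32°  [GU∥AN, corresponding at G]
3. ∠APN = 70°  [△PAN]
4. ∠GPU = 70°  [G on PA, U on PN]

∠GPU = 70°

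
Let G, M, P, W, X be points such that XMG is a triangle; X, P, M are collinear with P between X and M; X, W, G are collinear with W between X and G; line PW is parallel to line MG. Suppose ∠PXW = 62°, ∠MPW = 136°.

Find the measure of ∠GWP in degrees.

1. ∠WPX = 44°  [linear pair at P on XM]
2. ∠PWX = 74°  [△XPW]
3. ∠GWP = 106°  [linear pair at W on XG]

∠GWP = 106°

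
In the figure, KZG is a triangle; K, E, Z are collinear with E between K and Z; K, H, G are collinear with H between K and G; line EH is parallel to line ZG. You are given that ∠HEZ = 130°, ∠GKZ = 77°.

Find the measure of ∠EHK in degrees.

1. ∠HEK = 50°  [linear pair at E on KZ]
2. ∠EKH = 77°  [E on KZ, H on KG]
3. ∠EHK = 53°  [△KEH]

∠EHK = 53°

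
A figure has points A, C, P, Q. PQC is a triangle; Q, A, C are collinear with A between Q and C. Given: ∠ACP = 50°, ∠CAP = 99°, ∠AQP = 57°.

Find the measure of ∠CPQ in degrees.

∠CPQ = 73°

1. ∠PCQ = 50°  [A on ray CQ]
2. ∠CQP = 57°  [A on ray QC]
3. ∠CPQ = 73°  [△PQC]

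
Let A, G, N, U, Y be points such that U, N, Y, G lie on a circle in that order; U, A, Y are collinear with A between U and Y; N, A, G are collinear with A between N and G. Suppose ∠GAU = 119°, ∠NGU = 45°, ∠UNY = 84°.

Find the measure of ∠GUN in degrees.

∠GUN = 67°

1. ∠NAY = 119°  [vertical angles at A]
2. ∠NYU = 45°  [same arc UN]
3. ∠NUY = 51°  [△UNY]
4. ∠NAU = 61°  [linear pair at A on UY]
5. ∠GNU = 68°  [△UAN]
6. ∠GUN = 67°  [△UNG]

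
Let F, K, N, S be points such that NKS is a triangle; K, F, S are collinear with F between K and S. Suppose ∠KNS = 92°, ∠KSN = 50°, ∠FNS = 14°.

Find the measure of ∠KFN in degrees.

∠KFN = 64°

1. ∠FSN = 50°  [F on ray SK]
2. ∠NFS = 116°  [△NFS]
3. ∠KFN = 64°  [linear pair at F on KS]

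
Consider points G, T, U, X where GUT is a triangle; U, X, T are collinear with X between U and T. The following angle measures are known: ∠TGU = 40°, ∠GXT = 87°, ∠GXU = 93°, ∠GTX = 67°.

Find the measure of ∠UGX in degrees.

1. ∠GTU = 67°  [X on ray TU]
2. ∠GUT = 73°  [△GUT]
3. ∠GUX = 73°  [X on ray UT]
4. ∠UGX = 14°  [△GUX]

∠UGX = 14°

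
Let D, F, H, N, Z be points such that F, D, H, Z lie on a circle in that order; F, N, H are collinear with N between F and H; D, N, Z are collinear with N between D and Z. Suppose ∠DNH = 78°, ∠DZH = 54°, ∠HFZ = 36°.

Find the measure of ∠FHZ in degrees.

1. ∠FNZ = 78°  [vertical angles at N]
2. ∠HNZ = 102°  [linear pair at N on FH]
3. ∠FHZ = 24°  [△HNZ]

∠FHZ = 24°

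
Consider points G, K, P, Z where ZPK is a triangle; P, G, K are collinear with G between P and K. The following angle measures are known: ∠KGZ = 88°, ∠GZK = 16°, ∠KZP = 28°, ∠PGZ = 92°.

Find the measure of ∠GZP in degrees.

∠GZP = 12°

1. ∠GKZ = 76°  [△ZGK]
2. ∠PKZ = 76°  [G on ray KP]
3. ∠KPZ = 76°  [△ZPK]
4. ∠GPZ = 76°  [G on ray PK]
5. ∠GZP = 12°  [△ZPG]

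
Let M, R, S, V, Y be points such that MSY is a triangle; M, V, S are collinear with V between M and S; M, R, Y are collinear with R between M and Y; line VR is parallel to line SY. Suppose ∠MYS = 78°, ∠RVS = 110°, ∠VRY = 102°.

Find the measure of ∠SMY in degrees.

∠SMY = 32°

1. ∠MRV = 78°  [VR∥SY, corresponding at R]
2. ∠MVR = 70°  [linear pair at V on MS]
3. ∠RMV = 32°  [△MVR]
4. ∠SMY = 32°  [V on MS, R on MY]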